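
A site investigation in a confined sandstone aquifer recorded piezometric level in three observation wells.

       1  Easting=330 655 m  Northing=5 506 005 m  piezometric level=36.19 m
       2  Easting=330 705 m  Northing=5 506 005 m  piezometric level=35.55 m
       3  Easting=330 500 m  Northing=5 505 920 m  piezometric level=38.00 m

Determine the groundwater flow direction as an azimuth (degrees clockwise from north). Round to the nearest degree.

099°

Taking 1 as reference: 2−1 = (50, 0, -0.64); 3−1 = (-155, -85, +1.81).
Determinant of the coordinate differences = 50·(-85) − (-155)·0 = -4250.
∂h/∂x = [(-0.64)·(-85) − (+1.81)·0] / -4250 = -0.01280
∂h/∂y = [50·(+1.81) − (-155)·(-0.64)] / -4250 = +0.002047
Flow direction (−∇h) has components (+0.01280 E, -0.002047 N).
Azimuth = atan2(E, N) = atan2(+0.01280, -0.002047) = 99.1° ≈ 099°.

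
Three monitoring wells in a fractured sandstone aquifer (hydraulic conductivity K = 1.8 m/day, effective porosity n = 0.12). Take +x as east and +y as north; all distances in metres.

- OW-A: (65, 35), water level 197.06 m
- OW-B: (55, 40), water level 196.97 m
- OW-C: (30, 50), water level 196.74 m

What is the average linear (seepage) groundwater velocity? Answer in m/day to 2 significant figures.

0.15 m/day

With h = a·x + b·y + c and OW-A as origin, the differences give:
  (-10)·a + 5·b = -0.09
  (-35)·a + 15·b = -0.32
Eliminate b (×15 and ×5, subtract): 25·a = 0.250 → a = ∂h/∂x = +0.010000
Back-substitute: b = ∂h/∂y = +0.002000.
|∇h| = √(0.010000² + 0.002000²) = 0.0102
Seepage velocity v = K·i/n = 1.8 × 0.0102 / 0.12 = 0.153 m/day.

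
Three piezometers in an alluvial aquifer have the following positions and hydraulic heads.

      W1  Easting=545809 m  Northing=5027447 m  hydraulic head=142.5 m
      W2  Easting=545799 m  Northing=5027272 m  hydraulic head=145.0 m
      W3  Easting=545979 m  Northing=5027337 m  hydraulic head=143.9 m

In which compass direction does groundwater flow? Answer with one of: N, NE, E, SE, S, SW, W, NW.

Three-point gradient (reference W1): Δ to W2 = (-10, -175, +2.5), Δ to W3 = (170, -110, +1.4).
∂h/∂x = -0.0009724, ∂h/∂y = -0.01423 (det = 30850).
Flow = −∇h = (+0.0009724 east, +0.01423 north), which points north.

N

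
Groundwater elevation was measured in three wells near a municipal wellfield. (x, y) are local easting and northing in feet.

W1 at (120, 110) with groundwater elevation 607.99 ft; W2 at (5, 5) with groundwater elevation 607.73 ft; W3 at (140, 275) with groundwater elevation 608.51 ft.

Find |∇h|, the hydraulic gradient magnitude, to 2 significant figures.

Differences from W1: to W2 (Δx, Δy, Δh) = (-115, -105, -0.26); to W3 = (20, 165, +0.52).
Determinant of the coordinate differences = (-115)·165 − 20·(-105) = -16875.
∂h/∂x = [(-0.26)·165 − (+0.52)·(-105)] / -16875 = -0.0006933
∂h/∂y = [(-115)·(+0.52) − 20·(-0.26)] / -16875 = +0.003236
|∇h| = √(-0.0006933² + 0.003236²) = 0.003309

0.0033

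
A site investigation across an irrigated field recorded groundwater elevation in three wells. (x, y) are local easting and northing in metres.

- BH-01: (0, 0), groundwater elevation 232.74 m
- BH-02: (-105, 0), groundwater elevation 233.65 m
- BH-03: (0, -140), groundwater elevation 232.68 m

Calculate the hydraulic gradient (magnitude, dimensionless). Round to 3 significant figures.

∂h/∂x = (233.65 − 232.74) / (-105 − 0) = -0.008667
∂h/∂y = (232.68 − 232.74) / (-140 − 0) = +0.0004286
|∇h| = √(-0.008667² + 0.0004286²) = 0.008678

0.00868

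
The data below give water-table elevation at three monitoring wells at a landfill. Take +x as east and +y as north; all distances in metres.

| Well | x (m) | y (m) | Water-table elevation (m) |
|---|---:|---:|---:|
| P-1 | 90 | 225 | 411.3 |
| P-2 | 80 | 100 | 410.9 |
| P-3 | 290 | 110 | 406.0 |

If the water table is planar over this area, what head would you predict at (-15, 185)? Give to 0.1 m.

Differences from P-1: to P-2 (Δx, Δy, Δh) = (-10, -125, -0.4); to P-3 = (200, -115, -5.3).
Determinant of the coordinate differences = (-10)·(-115) − 200·(-125) = 26150.
∂h/∂x = [(-0.4)·(-115) − (-5.3)·(-125)] / 26150 = -0.02358
∂h/∂y = [(-10)·(-5.3) − 200·(-0.4)] / 26150 = +0.005086
h(-15, 185) = 411.3 + (-0.02358)·(-105) + (+0.005086)·(-40) = 411.3 +2.475 -0.203 = 413.572 m.

413.6 m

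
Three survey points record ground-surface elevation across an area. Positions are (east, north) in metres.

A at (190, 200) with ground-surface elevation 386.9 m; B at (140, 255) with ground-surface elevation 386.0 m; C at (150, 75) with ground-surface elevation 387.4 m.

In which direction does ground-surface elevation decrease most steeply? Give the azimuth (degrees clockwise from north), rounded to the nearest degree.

With z = a·x + b·y + c and A as origin, the differences give:
  (-50)·a + 55·b = -0.9
  (-40)·a + (-125)·b = +0.5
Eliminate b (×(-125) and ×55, subtract): 8450·a = 85.00 → a = ∂z/∂x = +0.01006
Back-substitute: b = ∂z/∂y = -0.007219.
Steepest decrease is along −∇f: components (-0.01006 E, +0.007219 N).
Azimuth = atan2(-0.01006, +0.007219) = 305.7° ≈ 306°.

306°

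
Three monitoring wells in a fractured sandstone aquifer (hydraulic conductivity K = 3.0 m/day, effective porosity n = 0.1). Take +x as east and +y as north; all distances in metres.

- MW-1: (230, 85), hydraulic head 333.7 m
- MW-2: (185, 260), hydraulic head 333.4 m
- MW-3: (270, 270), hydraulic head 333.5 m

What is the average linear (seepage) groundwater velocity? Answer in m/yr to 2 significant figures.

21 m/yr

With h = a·x + b·y + c and MW-1 as origin, the differences give:
  (-45)·a + 175·b = -0.3
  40·a + 185·b = -0.2
Eliminate b (×185 and ×175, subtract): -15325·a = -20.50 → a = ∂h/∂x = +0.001338
Back-substitute: b = ∂h/∂y = -0.001370.
|∇h| = √(0.001338² + -0.001370²) = 0.001915
Seepage velocity v = K·i/n = 3.0 × 0.001915 / 0.1 = 0.05745 m/day = 20.98 m/yr.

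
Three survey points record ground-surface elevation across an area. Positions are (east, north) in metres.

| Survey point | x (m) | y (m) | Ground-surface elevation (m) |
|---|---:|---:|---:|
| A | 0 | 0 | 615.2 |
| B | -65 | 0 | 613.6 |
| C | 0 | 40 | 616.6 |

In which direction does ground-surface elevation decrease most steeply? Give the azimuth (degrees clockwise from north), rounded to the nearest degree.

215°

∂z/∂x = (613.6 − 615.2) / (-65 − 0) = +0.02462
∂z/∂y = (616.6 − 615.2) / (40 − 0) = +0.03500
Steepest decrease is along −∇f: components (-0.02462 E, -0.03500 N).
Azimuth = atan2(-0.02462, -0.03500) = 215.1° ≈ 215°.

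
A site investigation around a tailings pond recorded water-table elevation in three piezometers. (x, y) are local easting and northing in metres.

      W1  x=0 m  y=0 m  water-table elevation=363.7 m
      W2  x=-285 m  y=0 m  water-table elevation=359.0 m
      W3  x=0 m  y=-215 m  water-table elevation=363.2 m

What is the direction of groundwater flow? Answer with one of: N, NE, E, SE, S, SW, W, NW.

∂h/∂x = (359.0 − 363.7) / (-285 − 0) = +0.01649
∂h/∂y = (363.2 − 363.7) / (-215 − 0) = +0.002326
Flow = −∇h = (-0.01649 east, -0.002326 north), which points west.

W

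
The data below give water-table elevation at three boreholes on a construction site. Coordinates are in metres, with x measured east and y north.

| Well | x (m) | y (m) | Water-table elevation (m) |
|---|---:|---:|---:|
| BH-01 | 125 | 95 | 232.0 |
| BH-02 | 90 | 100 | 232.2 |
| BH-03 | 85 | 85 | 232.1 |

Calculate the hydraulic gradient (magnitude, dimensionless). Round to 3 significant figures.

0.00936

With h = a·x + b·y + c and BH-01 as origin, the differences give:
  (-35)·a + 5·b = +0.2
  (-40)·a + (-10)·b = +0.1
Eliminate b (×(-10) and ×5, subtract): 550·a = -2.50 → a = ∂h/∂x = -0.004545
Back-substitute: b = ∂h/∂y = +0.008182.
|∇h| = √(-0.004545² + 0.008182²) = 0.00936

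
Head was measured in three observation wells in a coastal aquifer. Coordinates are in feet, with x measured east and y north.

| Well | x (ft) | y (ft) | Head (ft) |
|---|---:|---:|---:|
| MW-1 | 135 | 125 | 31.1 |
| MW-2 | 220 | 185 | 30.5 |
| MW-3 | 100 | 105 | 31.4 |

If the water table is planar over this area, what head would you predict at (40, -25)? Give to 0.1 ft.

30.8 ft

Taking MW-1 as reference: MW-2−MW-1 = (85, 60, -0.6); MW-3−MW-1 = (-35, -20, +0.3).
Determinant of the coordinate differences = 85·(-20) − (-35)·60 = 400.
∂h/∂x = [(-0.6)·(-20) − (+0.3)·60] / 400 = -0.01500
∂h/∂y = [85·(+0.3) − (-35)·(-0.6)] / 400 = +0.01125
h(40, -25) = 31.1 + (-0.01500)·(-95) + (+0.01125)·(-150) = 31.1 +1.425 -1.687 = 30.838 ft.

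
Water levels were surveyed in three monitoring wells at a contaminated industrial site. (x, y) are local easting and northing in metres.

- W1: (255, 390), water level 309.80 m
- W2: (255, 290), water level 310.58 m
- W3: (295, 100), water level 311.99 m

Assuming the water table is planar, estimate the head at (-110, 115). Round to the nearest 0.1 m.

312.6 m

Taking W1 as reference: W2−W1 = (0, -100, +0.78); W3−W1 = (40, -290, +2.19).
Determinant of the coordinate differences = 0·(-290) − 40·(-100) = 4000.
∂h/∂x = [(+0.78)·(-290) − (+2.19)·(-100)] / 4000 = -0.001800
∂h/∂y = [0·(+2.19) − 40·(+0.78)] / 4000 = -0.007800
h(-110, 115) = 309.80 + (-0.001800)·(-365) + (-0.007800)·(-275) = 309.80 +0.657 +2.145 = 312.602 m.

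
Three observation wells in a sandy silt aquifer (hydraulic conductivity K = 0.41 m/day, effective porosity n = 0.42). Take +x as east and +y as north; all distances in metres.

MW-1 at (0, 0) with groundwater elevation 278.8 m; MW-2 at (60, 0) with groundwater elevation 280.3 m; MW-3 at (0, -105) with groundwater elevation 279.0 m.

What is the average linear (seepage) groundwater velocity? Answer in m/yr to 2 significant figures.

8.9 m/yr

∂h/∂x = (280.3 − 278.8) / (60 − 0) = +0.02500
∂h/∂y = (279.0 − 278.8) / (-105 − 0) = -0.001905
|∇h| = √(0.02500² + -0.001905²) = 0.02507
Seepage velocity v = K·i/n = 0.41 × 0.02507 / 0.42 = 0.02447 m/day = 8.938 m/yr.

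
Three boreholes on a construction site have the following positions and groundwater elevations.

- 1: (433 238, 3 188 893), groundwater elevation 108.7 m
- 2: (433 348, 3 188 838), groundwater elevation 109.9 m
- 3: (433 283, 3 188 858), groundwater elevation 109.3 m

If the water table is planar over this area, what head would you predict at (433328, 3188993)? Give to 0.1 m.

Taking 1 as reference: 2−1 = (110, -55, +1.2); 3−1 = (45, -35, +0.6).
Determinant of the coordinate differences = 110·(-35) − 45·(-55) = -1375.
∂h/∂x = [(+1.2)·(-35) − (+0.6)·(-55)] / -1375 = +0.006545
∂h/∂y = [110·(+0.6) − 45·(+1.2)] / -1375 = -0.008727
h(433328, 3188993) = 108.7 + (+0.006545)·(90) + (-0.008727)·(100) = 108.7 +0.589 -0.873 = 108.416 m.

108.4 m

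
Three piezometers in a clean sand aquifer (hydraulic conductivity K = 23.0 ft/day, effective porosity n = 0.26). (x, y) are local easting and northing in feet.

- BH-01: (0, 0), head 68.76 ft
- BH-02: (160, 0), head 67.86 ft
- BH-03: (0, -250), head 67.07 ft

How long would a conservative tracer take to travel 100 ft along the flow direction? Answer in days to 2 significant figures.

∂h/∂x = (67.86 − 68.76) / (160 − 0) = -0.005625
∂h/∂y = (67.07 − 68.76) / (-250 − 0) = +0.006760
|∇h| = √(-0.005625² + 0.006760²) = 0.008794
Seepage velocity v = K·i/n = 23.0 × 0.008794 / 0.26 = 0.7779 ft/day.
t = 100 / 0.7779 = 128.6 days.

130 days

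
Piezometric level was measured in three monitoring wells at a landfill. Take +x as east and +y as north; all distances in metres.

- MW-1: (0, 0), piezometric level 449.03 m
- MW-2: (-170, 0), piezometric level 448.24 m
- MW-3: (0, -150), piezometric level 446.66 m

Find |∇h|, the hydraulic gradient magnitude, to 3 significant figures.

∂h/∂x = (448.24 − 449.03) / (-170 − 0) = +0.004647
∂h/∂y = (446.66 − 449.03) / (-150 − 0) = +0.01580
|∇h| = √(0.004647² + 0.01580²) = 0.01647

0.0165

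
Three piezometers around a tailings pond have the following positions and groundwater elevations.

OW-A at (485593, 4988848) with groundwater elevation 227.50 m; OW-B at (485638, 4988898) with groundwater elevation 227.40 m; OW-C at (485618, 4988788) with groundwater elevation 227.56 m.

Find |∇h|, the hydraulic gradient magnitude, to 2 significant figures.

Three-point gradient (reference OW-A): Δ to OW-B = (45, 50, -0.10), Δ to OW-C = (25, -60, +0.06).
∂h/∂x = -0.0007595, ∂h/∂y = -0.001316 (det = -3950).
|∇h| = √(-0.0007595² + -0.001316²) = 0.001519

0.0015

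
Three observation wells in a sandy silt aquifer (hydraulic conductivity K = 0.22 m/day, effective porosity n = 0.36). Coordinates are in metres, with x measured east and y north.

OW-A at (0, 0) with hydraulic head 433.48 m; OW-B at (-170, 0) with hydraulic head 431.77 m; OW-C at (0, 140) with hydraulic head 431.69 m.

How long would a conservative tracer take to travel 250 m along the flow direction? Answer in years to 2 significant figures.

69 years

∂h/∂x = (431.77 − 433.48) / (-170 − 0) = +0.01006
∂h/∂y = (431.69 − 433.48) / (140 − 0) = -0.01279
|∇h| = √(0.01006² + -0.01279²) = 0.01627
Seepage velocity v = K·i/n = 0.22 × 0.01627 / 0.36 = 0.009943 m/day.
t = 250 / 0.009943 = 2.514e+04 days = 68.8 years.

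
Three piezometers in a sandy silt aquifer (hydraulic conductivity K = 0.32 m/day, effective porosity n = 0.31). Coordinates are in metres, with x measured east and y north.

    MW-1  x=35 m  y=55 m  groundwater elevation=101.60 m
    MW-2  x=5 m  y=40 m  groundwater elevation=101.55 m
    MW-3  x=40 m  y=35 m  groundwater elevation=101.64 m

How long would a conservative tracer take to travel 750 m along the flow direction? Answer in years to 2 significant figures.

Taking MW-1 as reference: MW-2−MW-1 = (-30, -15, -0.05); MW-3−MW-1 = (5, -20, +0.04).
Determinant of the coordinate differences = (-30)·(-20) − 5·(-15) = 675.
∂h/∂x = [(-0.05)·(-20) − (+0.04)·(-15)] / 675 = +0.002370
∂h/∂y = [(-30)·(+0.04) − 5·(-0.05)] / 675 = -0.001407
|∇h| = √(0.002370² + -0.001407²) = 0.002756
Seepage velocity v = K·i/n = 0.32 × 0.002756 / 0.31 = 0.002845 m/day.
t = 750 / 0.002845 = 2.636e+05 days = 722 years.

720 years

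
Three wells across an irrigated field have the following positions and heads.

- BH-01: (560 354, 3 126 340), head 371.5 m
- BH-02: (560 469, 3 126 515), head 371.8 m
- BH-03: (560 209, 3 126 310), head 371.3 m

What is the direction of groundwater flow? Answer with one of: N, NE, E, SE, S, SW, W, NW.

Three-point gradient (reference BH-01): Δ to BH-02 = (115, 175, +0.3), Δ to BH-03 = (-145, -30, -0.2).
∂h/∂x = +0.001186, ∂h/∂y = +0.0009350 (det = 21925).
Flow = −∇h = (-0.001186 east, -0.0009350 north), which points southwest.

SW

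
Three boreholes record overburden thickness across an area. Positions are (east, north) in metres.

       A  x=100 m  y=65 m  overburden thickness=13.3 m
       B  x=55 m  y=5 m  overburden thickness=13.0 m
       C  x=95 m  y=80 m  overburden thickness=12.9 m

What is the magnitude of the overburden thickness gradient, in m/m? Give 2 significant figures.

0.034 m/m

Taking A as reference: B−A = (-45, -60, -0.3); C−A = (-5, 15, -0.4).
Solve a·Δx + b·Δy = Δd: det = (-45)·15 − (-5)·(-60) = -975.
∂d/∂x = [(-0.3)·15 − (-0.4)·(-60)] / -975 = +0.02923
∂d/∂y = [(-45)·(-0.4) − (-5)·(-0.3)] / -975 = -0.01692
|∇f| = √(0.02923² + -0.01692²) = 0.03377 m/m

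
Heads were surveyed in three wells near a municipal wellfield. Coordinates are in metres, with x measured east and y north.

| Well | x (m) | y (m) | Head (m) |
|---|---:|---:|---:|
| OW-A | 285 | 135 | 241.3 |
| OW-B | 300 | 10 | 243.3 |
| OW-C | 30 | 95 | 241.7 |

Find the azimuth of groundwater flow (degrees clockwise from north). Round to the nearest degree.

357°

With h = a·x + b·y + c and OW-A as origin, the differences give:
  15·a + (-125)·b = +2.0
  (-255)·a + (-40)·b = +0.4
Eliminate b (×(-40) and ×(-125), subtract): -32475·a = -30.00 → a = ∂h/∂x = +0.0009238
Back-substitute: b = ∂h/∂y = -0.01589.
Flow direction (−∇h) has components (-0.0009238 E, +0.01589 N).
Azimuth = atan2(E, N) = atan2(-0.0009238, +0.01589) = 356.7° ≈ 357°.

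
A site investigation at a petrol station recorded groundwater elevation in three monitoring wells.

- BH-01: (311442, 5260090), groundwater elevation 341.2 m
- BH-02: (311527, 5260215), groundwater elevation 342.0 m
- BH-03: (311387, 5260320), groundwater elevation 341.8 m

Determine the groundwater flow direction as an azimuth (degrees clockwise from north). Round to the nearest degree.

229°

Differences from BH-01: to BH-02 (Δx, Δy, Δh) = (85, 125, +0.8); to BH-03 = (-55, 230, +0.6).
Solve a·Δx + b·Δy = Δh: det = 85·230 − (-55)·125 = 26425.
∂h/∂x = [(+0.8)·230 − (+0.6)·125] / 26425 = +0.004125
∂h/∂y = [85·(+0.6) − (-55)·(+0.8)] / 26425 = +0.003595
Flow direction (−∇h) has components (-0.004125 E, -0.003595 N).
Azimuth = atan2(E, N) = atan2(-0.004125, -0.003595) = 228.9° ≈ 229°.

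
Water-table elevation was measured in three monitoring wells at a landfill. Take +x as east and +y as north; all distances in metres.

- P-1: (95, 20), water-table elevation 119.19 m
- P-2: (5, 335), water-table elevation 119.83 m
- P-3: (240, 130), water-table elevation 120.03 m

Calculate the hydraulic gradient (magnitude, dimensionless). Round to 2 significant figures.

With h = a·x + b·y + c and P-1 as origin, the differences give:
  (-90)·a + 315·b = +0.64
  145·a + 110·b = +0.84
Eliminate b (×110 and ×315, subtract): -55575·a = -194.200 → a = ∂h/∂x = +0.003494
Back-substitute: b = ∂h/∂y = +0.003030.
|∇h| = √(0.003494² + 0.003030²) = 0.004625

0.0046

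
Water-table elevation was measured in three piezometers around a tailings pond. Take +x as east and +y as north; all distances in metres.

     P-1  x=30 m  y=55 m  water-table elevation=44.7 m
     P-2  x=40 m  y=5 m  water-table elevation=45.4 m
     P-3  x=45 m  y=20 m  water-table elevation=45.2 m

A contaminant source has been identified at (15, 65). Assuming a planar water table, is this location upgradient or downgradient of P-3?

Differences from P-1: to P-2 (Δx, Δy, Δh) = (10, -50, +0.7); to P-3 = (15, -35, +0.5).
Determinant of the coordinate differences = 10·(-35) − 15·(-50) = 400.
∂h/∂x = [(+0.7)·(-35) − (+0.5)·(-50)] / 400 = +0.001250
∂h/∂y = [10·(+0.5) − 15·(+0.7)] / 400 = -0.01375
Head at (15, 65) = 44.7 + (+0.001250)·(-15) + (-0.01375)·(10) = 44.54 m.
That is lower than the 45.2 m at P-3, so the point is downgradient.

downgradient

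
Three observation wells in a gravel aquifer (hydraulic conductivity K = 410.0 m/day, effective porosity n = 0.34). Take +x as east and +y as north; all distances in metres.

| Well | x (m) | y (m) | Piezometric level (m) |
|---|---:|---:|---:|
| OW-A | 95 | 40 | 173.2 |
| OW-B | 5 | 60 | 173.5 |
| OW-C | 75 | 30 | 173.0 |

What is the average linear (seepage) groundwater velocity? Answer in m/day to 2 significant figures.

22 m/day

Taking OW-A as reference: OW-B−OW-A = (-90, 20, +0.3); OW-C−OW-A = (-20, -10, -0.2).
Determinant of the coordinate differences = (-90)·(-10) − (-20)·20 = 1300.
∂h/∂x = [(+0.3)·(-10) − (-0.2)·20] / 1300 = +0.0007692
∂h/∂y = [(-90)·(-0.2) − (-20)·(+0.3)] / 1300 = +0.01846
|∇h| = √(0.0007692² + 0.01846²) = 0.01848
Seepage velocity v = K·i/n = 410.0 × 0.01848 / 0.34 = 22.28 m/day.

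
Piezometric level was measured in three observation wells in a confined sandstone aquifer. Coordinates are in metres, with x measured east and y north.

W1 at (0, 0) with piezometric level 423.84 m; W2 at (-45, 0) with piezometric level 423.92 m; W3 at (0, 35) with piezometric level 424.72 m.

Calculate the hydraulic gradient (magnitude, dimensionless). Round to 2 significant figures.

0.025

∂h/∂x = (423.92 − 423.84) / (-45 − 0) = -0.001778
∂h/∂y = (424.72 − 423.84) / (35 − 0) = +0.02514
|∇h| = √(-0.001778² + 0.02514²) = 0.0252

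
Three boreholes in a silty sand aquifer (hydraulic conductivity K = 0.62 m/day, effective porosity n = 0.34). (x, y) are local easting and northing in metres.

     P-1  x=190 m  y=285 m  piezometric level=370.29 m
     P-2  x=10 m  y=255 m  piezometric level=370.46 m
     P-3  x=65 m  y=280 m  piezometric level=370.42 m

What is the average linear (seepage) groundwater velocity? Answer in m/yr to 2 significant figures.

0.87 m/yr

With h = a·x + b·y + c and P-1 as origin, the differences give:
  (-180)·a + (-30)·b = +0.17
  (-125)·a + (-5)·b = +0.13
Eliminate b (×(-5) and ×(-30), subtract): -2850·a = 3.050 → a = ∂h/∂x = -0.001070
Back-substitute: b = ∂h/∂y = +0.0007544.
|∇h| = √(-0.001070² + 0.0007544²) = 0.001309
Seepage velocity v = K·i/n = 0.62 × 0.001309 / 0.34 = 0.002387 m/day = 0.8719 m/yr.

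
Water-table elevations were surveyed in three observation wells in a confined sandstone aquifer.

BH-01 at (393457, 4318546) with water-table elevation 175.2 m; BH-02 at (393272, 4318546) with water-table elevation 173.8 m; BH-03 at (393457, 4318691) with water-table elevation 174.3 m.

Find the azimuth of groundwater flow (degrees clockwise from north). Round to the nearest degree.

∂h/∂x = (173.8 − 175.2) / (393272 − 393457) = +0.007568
∂h/∂y = (174.3 − 175.2) / (4318691 − 4318546) = -0.006207
Flow direction (−∇h) has components (-0.007568 E, +0.006207 N).
Azimuth = atan2(E, N) = atan2(-0.007568, +0.006207) = 309.4° ≈ 309°.

309°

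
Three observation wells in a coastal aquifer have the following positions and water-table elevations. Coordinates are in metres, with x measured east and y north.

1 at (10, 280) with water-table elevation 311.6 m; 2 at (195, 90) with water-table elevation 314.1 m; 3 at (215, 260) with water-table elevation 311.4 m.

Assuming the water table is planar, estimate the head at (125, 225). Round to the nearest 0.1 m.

With h = a·x + b·y + c and 1 as origin, the differences give:
  185·a + (-190)·b = +2.5
  205·a + (-20)·b = -0.2
Eliminate b (×(-20) and ×(-190), subtract): 35250·a = -88.00 → a = ∂h/∂x = -0.002496
Back-substitute: b = ∂h/∂y = -0.01559.
h(125, 225) = 311.6 + (-0.002496)·(115) + (-0.01559)·(-55) = 311.6 -0.287 +0.857 = 312.170 m.

312.2 m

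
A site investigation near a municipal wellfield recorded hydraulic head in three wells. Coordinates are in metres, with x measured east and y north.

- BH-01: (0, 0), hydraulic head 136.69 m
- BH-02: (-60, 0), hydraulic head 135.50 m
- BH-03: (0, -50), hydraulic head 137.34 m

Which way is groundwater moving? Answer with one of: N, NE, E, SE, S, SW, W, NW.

NW

∂h/∂x = (135.50 − 136.69) / (-60 − 0) = +0.01983
∂h/∂y = (137.34 − 136.69) / (-50 − 0) = -0.01300
Flow = −∇h = (-0.01983 east, +0.01300 north), which points northwest.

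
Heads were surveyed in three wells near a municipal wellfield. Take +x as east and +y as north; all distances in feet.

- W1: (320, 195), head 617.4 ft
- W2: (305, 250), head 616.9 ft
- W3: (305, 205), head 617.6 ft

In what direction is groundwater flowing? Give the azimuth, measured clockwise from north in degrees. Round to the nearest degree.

Differences from W1: to W2 (Δx, Δy, Δh) = (-15, 55, -0.5); to W3 = (-15, 10, +0.2).
Solve a·Δx + b·Δy = Δh: det = (-15)·10 − (-15)·55 = 675.
∂h/∂x = [(-0.5)·10 − (+0.2)·55] / 675 = -0.02370
∂h/∂y = [(-15)·(+0.2) − (-15)·(-0.5)] / 675 = -0.01556
Flow direction (−∇h) has components (+0.02370 E, +0.01556 N).
Azimuth = atan2(E, N) = atan2(+0.02370, +0.01556) = 56.7° ≈ 057°.

057°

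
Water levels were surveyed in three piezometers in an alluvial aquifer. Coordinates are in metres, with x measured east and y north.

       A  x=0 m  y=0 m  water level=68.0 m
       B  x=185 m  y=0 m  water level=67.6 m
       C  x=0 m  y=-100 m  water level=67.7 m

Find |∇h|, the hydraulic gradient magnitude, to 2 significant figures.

∂h/∂x = (67.6 − 68.0) / (185 − 0) = -0.002162
∂h/∂y = (67.7 − 68.0) / (-100 − 0) = +0.003000
|∇h| = √(-0.002162² + 0.003000²) = 0.003698

0.0037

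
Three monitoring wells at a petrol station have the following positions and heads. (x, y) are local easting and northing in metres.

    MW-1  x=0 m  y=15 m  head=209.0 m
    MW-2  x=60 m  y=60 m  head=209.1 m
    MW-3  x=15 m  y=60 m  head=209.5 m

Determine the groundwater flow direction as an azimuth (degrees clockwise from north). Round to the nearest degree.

148°

Differences from MW-1: to MW-2 (Δx, Δy, Δh) = (60, 45, +0.1); to MW-3 = (15, 45, +0.5).
Determinant of the coordinate differences = 60·45 − 15·45 = 2025.
∂h/∂x = [(+0.1)·45 − (+0.5)·45] / 2025 = -0.008889
∂h/∂y = [60·(+0.5) − 15·(+0.1)] / 2025 = +0.01407
Flow direction (−∇h) has components (+0.008889 E, -0.01407 N).
Azimuth = atan2(E, N) = atan2(+0.008889, -0.01407) = 147.7° ≈ 148°.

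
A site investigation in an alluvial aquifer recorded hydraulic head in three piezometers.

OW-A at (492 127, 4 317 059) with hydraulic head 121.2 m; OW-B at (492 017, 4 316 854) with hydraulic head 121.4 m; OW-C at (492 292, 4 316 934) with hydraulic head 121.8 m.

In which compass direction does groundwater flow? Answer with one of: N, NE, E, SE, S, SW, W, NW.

Three-point gradient (reference OW-A): Δ to OW-B = (-110, -205, +0.2), Δ to OW-C = (165, -125, +0.6).
∂h/∂x = +0.002060, ∂h/∂y = -0.002081 (det = 47575).
Flow = −∇h = (-0.002060 east, +0.002081 north), which points northwest.

NW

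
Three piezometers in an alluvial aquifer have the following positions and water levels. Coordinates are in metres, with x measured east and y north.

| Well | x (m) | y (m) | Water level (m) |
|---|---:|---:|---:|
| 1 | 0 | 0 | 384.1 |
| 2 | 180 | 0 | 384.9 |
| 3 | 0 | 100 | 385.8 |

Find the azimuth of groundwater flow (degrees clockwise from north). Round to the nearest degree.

∂h/∂x = (384.9 − 384.1) / (180 − 0) = +0.004444
∂h/∂y = (385.8 − 384.1) / (100 − 0) = +0.01700
Flow direction (−∇h) has components (-0.004444 E, -0.01700 N).
Azimuth = atan2(E, N) = atan2(-0.004444, -0.01700) = 194.7° ≈ 195°.

195°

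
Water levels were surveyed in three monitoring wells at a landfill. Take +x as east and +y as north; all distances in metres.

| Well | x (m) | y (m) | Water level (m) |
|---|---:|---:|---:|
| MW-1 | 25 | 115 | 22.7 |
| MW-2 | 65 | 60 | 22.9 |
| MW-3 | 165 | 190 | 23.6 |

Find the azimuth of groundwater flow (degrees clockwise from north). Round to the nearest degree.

263°

Taking MW-1 as reference: MW-2−MW-1 = (40, -55, +0.2); MW-3−MW-1 = (140, 75, +0.9).
Determinant of the coordinate differences = 40·75 − 140·(-55) = 10700.
∂h/∂x = [(+0.2)·75 − (+0.9)·(-55)] / 10700 = +0.006028
∂h/∂y = [40·(+0.9) − 140·(+0.2)] / 10700 = +0.0007477
Flow direction (−∇h) has components (-0.006028 E, -0.0007477 N).
Azimuth = atan2(E, N) = atan2(-0.006028, -0.0007477) = 262.9° ≈ 263°.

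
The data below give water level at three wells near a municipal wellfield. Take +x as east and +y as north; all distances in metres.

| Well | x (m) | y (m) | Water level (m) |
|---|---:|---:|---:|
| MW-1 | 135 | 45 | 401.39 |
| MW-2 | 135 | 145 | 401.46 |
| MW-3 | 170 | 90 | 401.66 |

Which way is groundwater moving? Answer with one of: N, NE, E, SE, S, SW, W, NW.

W

With h = a·x + b·y + c and MW-1 as origin, the differences give:
  0·a + 100·b = +0.07
  35·a + 45·b = +0.27
Eliminate b (×45 and ×100, subtract): -3500·a = -23.850 → a = ∂h/∂x = +0.006814
Back-substitute: b = ∂h/∂y = +0.0007000.
Flow = −∇h = (-0.006814 east, -0.0007000 north), which points west.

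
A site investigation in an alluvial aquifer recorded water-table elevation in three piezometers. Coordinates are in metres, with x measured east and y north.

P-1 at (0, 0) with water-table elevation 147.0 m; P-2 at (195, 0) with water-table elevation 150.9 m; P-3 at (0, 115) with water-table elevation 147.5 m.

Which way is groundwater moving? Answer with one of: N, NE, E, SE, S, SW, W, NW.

∂h/∂x = (150.9 − 147.0) / (195 − 0) = +0.02000
∂h/∂y = (147.5 − 147.0) / (115 − 0) = +0.004348
Flow = −∇h = (-0.02000 east, -0.004348 north), which points west.

W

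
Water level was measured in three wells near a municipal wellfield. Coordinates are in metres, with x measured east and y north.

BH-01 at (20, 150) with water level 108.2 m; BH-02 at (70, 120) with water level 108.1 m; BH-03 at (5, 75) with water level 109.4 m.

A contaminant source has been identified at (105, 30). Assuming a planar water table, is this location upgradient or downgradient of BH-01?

upgradient

Taking BH-01 as reference: BH-02−BH-01 = (50, -30, -0.1); BH-03−BH-01 = (-15, -75, +1.2).
Solve a·Δx + b·Δy = Δh: det = 50·(-75) − (-15)·(-30) = -4200.
∂h/∂x = [(-0.1)·(-75) − (+1.2)·(-30)] / -4200 = -0.01036
∂h/∂y = [50·(+1.2) − (-15)·(-0.1)] / -4200 = -0.01393
Head at (105, 30) = 108.2 + (-0.01036)·(85) + (-0.01393)·(-120) = 108.99 m.
That is higher than the 108.2 m at BH-01, so the point is upgradient.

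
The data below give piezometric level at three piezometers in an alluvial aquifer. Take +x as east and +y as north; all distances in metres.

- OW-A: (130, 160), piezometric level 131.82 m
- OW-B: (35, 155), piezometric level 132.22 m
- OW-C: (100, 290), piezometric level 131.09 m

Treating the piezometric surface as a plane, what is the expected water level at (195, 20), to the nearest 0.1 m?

132.5 m

Taking OW-A as reference: OW-B−OW-A = (-95, -5, +0.40); OW-C−OW-A = (-30, 130, -0.73).
Determinant of the coordinate differences = (-95)·130 − (-30)·(-5) = -12500.
∂h/∂x = [(+0.40)·130 − (-0.73)·(-5)] / -12500 = -0.003868
∂h/∂y = [(-95)·(-0.73) − (-30)·(+0.40)] / -12500 = -0.006508
h(195, 20) = 131.82 + (-0.003868)·(65) + (-0.006508)·(-140) = 131.82 -0.251 +0.911 = 132.480 m.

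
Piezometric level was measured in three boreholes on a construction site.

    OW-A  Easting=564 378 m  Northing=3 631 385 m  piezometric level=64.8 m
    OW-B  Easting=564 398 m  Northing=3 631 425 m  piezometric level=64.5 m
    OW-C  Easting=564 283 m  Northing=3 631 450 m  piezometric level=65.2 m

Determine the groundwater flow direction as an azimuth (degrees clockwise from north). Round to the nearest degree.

Taking OW-A as reference: OW-B−OW-A = (20, 40, -0.3); OW-C−OW-A = (-95, 65, +0.4).
Solve a·Δx + b·Δy = Δh: det = 20·65 − (-95)·40 = 5100.
∂h/∂x = [(-0.3)·65 − (+0.4)·40] / 5100 = -0.006961
∂h/∂y = [20·(+0.4) − (-95)·(-0.3)] / 5100 = -0.004020
Flow direction (−∇h) has components (+0.006961 E, +0.004020 N).
Azimuth = atan2(E, N) = atan2(+0.006961, +0.004020) = 60.0° ≈ 060°.

060°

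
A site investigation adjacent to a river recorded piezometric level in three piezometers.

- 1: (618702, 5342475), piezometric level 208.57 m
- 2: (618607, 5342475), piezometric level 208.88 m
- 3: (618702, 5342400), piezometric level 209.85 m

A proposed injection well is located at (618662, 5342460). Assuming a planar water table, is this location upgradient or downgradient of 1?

∂h/∂x = (208.88 − 208.57) / (618607 − 618702) = -0.003263
∂h/∂y = (209.85 − 208.57) / (5342400 − 5342475) = -0.01707
Head at (618662, 5342460) = 208.57 + (-0.003263)·(-40) + (-0.01707)·(-15) = 208.96 m.
That is higher than the 208.57 m at 1, so the point is upgradient.

upgradient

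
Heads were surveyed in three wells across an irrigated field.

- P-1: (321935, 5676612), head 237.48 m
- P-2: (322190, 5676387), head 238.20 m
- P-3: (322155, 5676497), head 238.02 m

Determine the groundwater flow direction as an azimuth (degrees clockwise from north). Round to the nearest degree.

298°

Differences from P-1: to P-2 (Δx, Δy, Δh) = (255, -225, +0.72); to P-3 = (220, -115, +0.54).
Determinant of the coordinate differences = 255·(-115) − 220·(-225) = 20175.
∂h/∂x = [(+0.72)·(-115) − (+0.54)·(-225)] / 20175 = +0.001918
∂h/∂y = [255·(+0.54) − 220·(+0.72)] / 20175 = -0.001026
Flow direction (−∇h) has components (-0.001918 E, +0.001026 N).
Azimuth = atan2(E, N) = atan2(-0.001918, +0.001026) = 298.1° ≈ 298°.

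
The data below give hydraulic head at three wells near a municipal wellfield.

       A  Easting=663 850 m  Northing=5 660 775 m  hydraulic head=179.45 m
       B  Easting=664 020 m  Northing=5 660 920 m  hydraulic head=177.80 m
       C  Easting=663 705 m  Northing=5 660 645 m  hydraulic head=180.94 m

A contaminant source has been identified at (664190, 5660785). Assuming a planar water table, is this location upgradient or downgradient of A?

With h = a·x + b·y + c and A as origin, the differences give:
  170·a + 145·b = -1.65
  (-145)·a + (-130)·b = +1.49
Eliminate b (×(-130) and ×145, subtract): -1075·a = -1.550 → a = ∂h/∂x = +0.001442
Back-substitute: b = ∂h/∂y = -0.01307.
Head at (664190, 5660785) = 179.45 + (+0.001442)·(340) + (-0.01307)·(10) = 179.81 m.
That is higher than the 179.45 m at A, so the point is upgradient.

upgradient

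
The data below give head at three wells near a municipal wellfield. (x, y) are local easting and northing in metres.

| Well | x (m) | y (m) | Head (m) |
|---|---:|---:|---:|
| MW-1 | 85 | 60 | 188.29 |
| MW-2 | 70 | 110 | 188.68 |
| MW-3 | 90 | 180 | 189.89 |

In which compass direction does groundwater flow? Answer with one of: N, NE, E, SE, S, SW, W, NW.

With h = a·x + b·y + c and MW-1 as origin, the differences give:
  (-15)·a + 50·b = +0.39
  5·a + 120·b = +1.60
Eliminate b (×120 and ×50, subtract): -2050·a = -33.200 → a = ∂h/∂x = +0.01620
Back-substitute: b = ∂h/∂y = +0.01266.
Flow = −∇h = (-0.01620 east, -0.01266 north), which points southwest.

SW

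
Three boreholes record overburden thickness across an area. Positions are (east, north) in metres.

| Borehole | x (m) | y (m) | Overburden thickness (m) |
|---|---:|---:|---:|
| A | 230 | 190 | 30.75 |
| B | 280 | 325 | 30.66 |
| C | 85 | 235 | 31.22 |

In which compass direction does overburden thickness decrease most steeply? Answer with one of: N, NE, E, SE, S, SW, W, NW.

E

Differences from A: to B (Δx, Δy, Δh) = (50, 135, -0.09); to C = (-145, 45, +0.47).
Determinant of the coordinate differences = 50·45 − (-145)·135 = 21825.
∂d/∂x = [(-0.09)·45 − (+0.47)·135] / 21825 = -0.003093
∂d/∂y = [50·(+0.47) − (-145)·(-0.09)] / 21825 = +0.0004788
Steepest decrease is along −∇f = (+0.003093 E, -0.0004788 N) → east.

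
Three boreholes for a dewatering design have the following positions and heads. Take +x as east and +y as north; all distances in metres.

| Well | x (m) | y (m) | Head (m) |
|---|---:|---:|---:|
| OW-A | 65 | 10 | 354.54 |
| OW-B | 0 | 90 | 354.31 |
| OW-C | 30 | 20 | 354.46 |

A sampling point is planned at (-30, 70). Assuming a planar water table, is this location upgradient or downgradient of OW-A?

downgradient

Differences from OW-A: to OW-B (Δx, Δy, Δh) = (-65, 80, -0.23); to OW-C = (-35, 10, -0.08).
Determinant of the coordinate differences = (-65)·10 − (-35)·80 = 2150.
∂h/∂x = [(-0.23)·10 − (-0.08)·80] / 2150 = +0.001907
∂h/∂y = [(-65)·(-0.08) − (-35)·(-0.23)] / 2150 = -0.001326
Head at (-30, 70) = 354.54 + (+0.001907)·(-95) + (-0.001326)·(60) = 354.28 m.
That is lower than the 354.54 m at OW-A, so the point is downgradient.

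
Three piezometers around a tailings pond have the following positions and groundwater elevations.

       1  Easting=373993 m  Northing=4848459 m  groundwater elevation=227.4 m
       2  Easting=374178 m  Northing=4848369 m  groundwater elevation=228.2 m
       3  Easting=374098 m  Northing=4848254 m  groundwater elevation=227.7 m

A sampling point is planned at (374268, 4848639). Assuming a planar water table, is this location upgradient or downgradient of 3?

Differences from 1: to 2 (Δx, Δy, Δh) = (185, -90, +0.8); to 3 = (105, -205, +0.3).
Solve a·Δx + b·Δy = Δh: det = 185·(-205) − 105·(-90) = -28475.
∂h/∂x = [(+0.8)·(-205) − (+0.3)·(-90)] / -28475 = +0.004811
∂h/∂y = [185·(+0.3) − 105·(+0.8)] / -28475 = +0.001001
Head at (374268, 4848639) = 227.4 + (+0.004811)·(275) + (+0.001001)·(180) = 228.90 m.
That is higher than the 227.7 m at 3, so the point is upgradient.

upgradient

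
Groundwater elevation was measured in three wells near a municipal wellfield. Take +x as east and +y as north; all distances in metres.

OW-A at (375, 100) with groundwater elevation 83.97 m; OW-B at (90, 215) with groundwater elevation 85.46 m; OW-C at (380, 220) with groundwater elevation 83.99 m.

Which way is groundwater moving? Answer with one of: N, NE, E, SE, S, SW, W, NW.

With h = a·x + b·y + c and OW-A as origin, the differences give:
  (-285)·a + 115·b = +1.49
  5·a + 120·b = +0.02
Eliminate b (×120 and ×115, subtract): -34775·a = 176.500 → a = ∂h/∂x = -0.005075
Back-substitute: b = ∂h/∂y = +0.0003781.
Flow = −∇h = (+0.005075 east, -0.0003781 north), which points east.

E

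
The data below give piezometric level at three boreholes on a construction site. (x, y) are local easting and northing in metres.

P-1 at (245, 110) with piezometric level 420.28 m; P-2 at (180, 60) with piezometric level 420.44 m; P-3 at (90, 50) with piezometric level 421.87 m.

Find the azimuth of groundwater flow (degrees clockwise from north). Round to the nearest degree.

Taking P-1 as reference: P-2−P-1 = (-65, -50, +0.16); P-3−P-1 = (-155, -60, +1.59).
Solve a·Δx + b·Δy = Δh: det = (-65)·(-60) − (-155)·(-50) = -3850.
∂h/∂x = [(+0.16)·(-60) − (+1.59)·(-50)] / -3850 = -0.01816
∂h/∂y = [(-65)·(+1.59) − (-155)·(+0.16)] / -3850 = +0.02040
Flow direction (−∇h) has components (+0.01816 E, -0.02040 N).
Azimuth = atan2(E, N) = atan2(+0.01816, -0.02040) = 138.3° ≈ 138°.

138°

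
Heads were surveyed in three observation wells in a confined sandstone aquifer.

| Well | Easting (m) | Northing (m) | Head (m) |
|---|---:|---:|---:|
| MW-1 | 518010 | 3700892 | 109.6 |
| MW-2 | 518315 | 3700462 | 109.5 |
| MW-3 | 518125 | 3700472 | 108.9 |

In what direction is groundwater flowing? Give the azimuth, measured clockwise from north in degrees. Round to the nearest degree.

232°

Differences from MW-1: to MW-2 (Δx, Δy, Δh) = (305, -430, -0.1); to MW-3 = (115, -420, -0.7).
Determinant of the coordinate differences = 305·(-420) − 115·(-430) = -78650.
∂h/∂x = [(-0.1)·(-420) − (-0.7)·(-430)] / -78650 = +0.003293
∂h/∂y = [305·(-0.7) − 115·(-0.1)] / -78650 = +0.002568
Flow direction (−∇h) has components (-0.003293 E, -0.002568 N).
Azimuth = atan2(E, N) = atan2(-0.003293, -0.002568) = 232.0° ≈ 232°.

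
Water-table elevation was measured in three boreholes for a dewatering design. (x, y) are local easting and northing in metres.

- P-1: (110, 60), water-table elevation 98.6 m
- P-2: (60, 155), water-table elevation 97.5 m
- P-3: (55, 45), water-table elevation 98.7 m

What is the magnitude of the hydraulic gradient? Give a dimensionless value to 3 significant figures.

0.0110

Three-point gradient (reference P-1): Δ to P-2 = (-50, 95, -1.1), Δ to P-3 = (-55, -15, +0.1).
∂h/∂x = +0.001172, ∂h/∂y = -0.01096 (det = 5975).
|∇h| = √(0.001172² + -0.01096²) = 0.01102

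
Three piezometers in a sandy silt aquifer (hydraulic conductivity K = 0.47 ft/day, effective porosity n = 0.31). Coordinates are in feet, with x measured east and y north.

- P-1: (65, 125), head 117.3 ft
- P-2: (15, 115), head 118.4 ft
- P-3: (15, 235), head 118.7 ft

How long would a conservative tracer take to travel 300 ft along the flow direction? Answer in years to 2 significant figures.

Differences from P-1: to P-2 (Δx, Δy, Δh) = (-50, -10, +1.1); to P-3 = (-50, 110, +1.4).
Determinant of the coordinate differences = (-50)·110 − (-50)·(-10) = -6000.
∂h/∂x = [(+1.1)·110 − (+1.4)·(-10)] / -6000 = -0.02250
∂h/∂y = [(-50)·(+1.4) − (-50)·(+1.1)] / -6000 = +0.002500
|∇h| = √(-0.02250² + 0.002500²) = 0.02264
Seepage velocity v = K·i/n = 0.47 × 0.02264 / 0.31 = 0.03433 ft/day.
t = 300 / 0.03433 = 8739 days = 23.9 years.

24 years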